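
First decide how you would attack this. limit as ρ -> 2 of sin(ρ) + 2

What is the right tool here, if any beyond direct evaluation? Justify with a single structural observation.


Verdict: no special technique — the expression is continuous at 2 — substitute and evaluate; no indeterminate form appears.


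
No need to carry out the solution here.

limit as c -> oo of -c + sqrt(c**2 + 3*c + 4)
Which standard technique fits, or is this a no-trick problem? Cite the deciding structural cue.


Verdict: conjugate multiplication — an infinity-minus-infinity difference with a surviving radical — multiply by the conjugate to cancel the divergence.


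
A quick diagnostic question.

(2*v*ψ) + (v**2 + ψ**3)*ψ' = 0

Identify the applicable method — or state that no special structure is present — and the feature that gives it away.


Method: the exact-equation method — equality of cross partials is the green light — assemble the potential function term by term.


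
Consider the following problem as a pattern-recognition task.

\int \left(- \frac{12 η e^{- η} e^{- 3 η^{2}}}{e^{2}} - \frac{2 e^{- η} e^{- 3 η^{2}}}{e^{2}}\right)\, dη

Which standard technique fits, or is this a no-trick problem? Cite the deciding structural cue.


Best approach: u-substitution — collected, the integrand has one factor that is, up to a constant, the derivative of an inner expression the rest depends on — substitute for that inner expression.


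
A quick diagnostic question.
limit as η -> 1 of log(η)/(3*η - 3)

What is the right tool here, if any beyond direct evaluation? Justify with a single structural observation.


Method: l'Hôpital's rule (0/0) — substituting 1 gives 0 over 0; differentiate top and bottom once and re-evaluate. A local series expansion at the point resolves it as well; the rule is the packaged version of that step.


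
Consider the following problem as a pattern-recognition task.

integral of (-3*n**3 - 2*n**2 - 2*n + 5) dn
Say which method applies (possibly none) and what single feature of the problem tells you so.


Technique: no special technique — every term is a constant multiple of a power of n; term-wise power-rule integration needs no preliminary transformation.


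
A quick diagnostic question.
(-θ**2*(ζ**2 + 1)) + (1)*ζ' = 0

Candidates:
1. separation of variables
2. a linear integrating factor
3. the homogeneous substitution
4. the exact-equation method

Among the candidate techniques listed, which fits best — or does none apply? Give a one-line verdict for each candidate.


Diagnosis: separation of variables — separating collects all ζ-dependence with the derivative and leaves all θ-dependence opposite: variables separate.
- separation of variables: yes, a natural case for it.
- a linear integrating factor: a nonlinear term in the unknown puts this outside the integrating-factor template.
- the homogeneous substitution — the ratio of the variables does not determine the slope.
- the exact-equation method — the cross partial derivatives disagree, so no single potential exists.


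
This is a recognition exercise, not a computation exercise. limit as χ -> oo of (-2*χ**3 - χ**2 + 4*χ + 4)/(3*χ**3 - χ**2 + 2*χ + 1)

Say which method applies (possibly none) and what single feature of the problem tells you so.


Best approach: dominant-term comparison — as χ grows, only the highest-degree terms matter — compare leading terms and read the limit off. As a single quotient, the ∞/∞ shape would yield to repeated differentiation as well — the growth comparison gets there in one look.


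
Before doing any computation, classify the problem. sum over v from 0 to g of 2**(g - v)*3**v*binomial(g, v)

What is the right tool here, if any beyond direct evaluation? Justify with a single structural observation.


Method: the binomial theorem — the binomial coefficients weight matched powers of 3 and 2, which is exactly the expansion of a binomial power.


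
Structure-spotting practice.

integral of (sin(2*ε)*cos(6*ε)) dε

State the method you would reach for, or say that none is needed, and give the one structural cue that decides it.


Diagnosis: a trigonometric identity — the identity turns sin(2*ε)*cos(6*ε) into two lone cosines/sines, each trivially integrable.


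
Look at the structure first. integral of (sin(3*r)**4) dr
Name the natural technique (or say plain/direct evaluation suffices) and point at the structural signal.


Verdict: a trigonometric identity — sin(3*r)**4 calls for power reduction: rewrite via double angles before any antiderivative is attempted.


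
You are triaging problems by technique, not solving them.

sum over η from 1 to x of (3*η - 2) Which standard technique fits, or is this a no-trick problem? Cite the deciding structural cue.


Verdict: no special technique — the summand is a plain polynomial in η (expanding first if it arrives factored); standard power-sum formulas evaluate it term by term.


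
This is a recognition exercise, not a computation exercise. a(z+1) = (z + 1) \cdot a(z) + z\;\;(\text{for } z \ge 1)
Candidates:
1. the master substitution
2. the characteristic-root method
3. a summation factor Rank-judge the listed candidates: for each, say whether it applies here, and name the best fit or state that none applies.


Diagnosis: a summation factor — rescale the sequence by the product of the weights z + 1 so far — the recurrence collapses to a plain running sum.
- the master substitution — there is no divide-the-index recursive argument.
- the characteristic-root method — the coefficients vary with the index, breaking the constant-coefficient structure the method needs.
- a summation factor: a fit — the right tool for this form.


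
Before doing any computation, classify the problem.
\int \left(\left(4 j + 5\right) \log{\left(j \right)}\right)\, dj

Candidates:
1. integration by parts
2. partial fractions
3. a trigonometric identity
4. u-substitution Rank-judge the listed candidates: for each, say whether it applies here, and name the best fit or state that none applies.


Technique: integration by parts — \log{\left(j \right)} is the classic u in parts — its derivative is a plain reciprocal while 4 j + 5 absorbs the dv role.
- integration by parts — a fit — the right tool for this form.
- partial fractions: the expression is not a ratio of polynomials that decomposes further.
- a trigonometric identity: there is no trigonometric structure at all — the integrand carries no sine or cosine to rewrite.
- u-substitution: no subexpression of the integrand pairs with its own derivative as a factor — individual terms may offer their own substitutions, but any change of variable covering the whole integral would have to be constructed from outside the expression.


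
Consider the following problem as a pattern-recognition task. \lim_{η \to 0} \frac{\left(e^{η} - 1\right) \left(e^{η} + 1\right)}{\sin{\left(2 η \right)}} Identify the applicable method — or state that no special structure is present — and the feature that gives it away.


Best approach: l'Hôpital's rule (0/0) — substituting 0 gives 0 over 0; differentiate top and bottom once and re-evaluate. One could equally expand both pieces locally and compare leading terms; the rule does that in one stroke.


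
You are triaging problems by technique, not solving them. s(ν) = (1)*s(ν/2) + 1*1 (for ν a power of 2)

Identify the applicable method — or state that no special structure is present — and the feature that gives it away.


Verdict: the master substitution — the argument contracts 2-fold per step: reindex ν exponentially and solve the linear recurrence in the new index.


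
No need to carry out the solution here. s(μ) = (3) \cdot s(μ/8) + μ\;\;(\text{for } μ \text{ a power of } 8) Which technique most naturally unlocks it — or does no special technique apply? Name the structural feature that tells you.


Method: the master substitution — treat m = log base 8 of μ as the new clock: one recursion step advances m by one while μ scales by 8.


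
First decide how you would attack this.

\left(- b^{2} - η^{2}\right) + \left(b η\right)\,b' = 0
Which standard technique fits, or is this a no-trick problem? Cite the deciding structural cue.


Verdict: the homogeneous substitution — the slope's numerator and denominator have matching total degree, so it depends only on b/η and the ratio substitution collapses it. Rearranged, this also fits the Bernoulli template directly; the homogeneous substitution reads the structure without the rearrangement.


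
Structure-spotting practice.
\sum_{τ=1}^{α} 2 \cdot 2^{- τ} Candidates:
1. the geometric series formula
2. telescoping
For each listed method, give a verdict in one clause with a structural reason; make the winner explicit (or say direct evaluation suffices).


Verdict: the geometric series formula — consecutive terms stand in a fixed index-free ratio — the geometric sum formula closes it.
- the geometric series formula — a fit — the right tool for this form.
- telescoping: computed from the summand as displayed, the partial sums build up without the pairwise collapse telescoping exploits.


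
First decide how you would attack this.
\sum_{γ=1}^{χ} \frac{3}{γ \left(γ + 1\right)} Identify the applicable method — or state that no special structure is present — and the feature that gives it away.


Best approach: telescoping — poles of \frac{3}{γ \left(γ + 1\right)} differ by an integer, the telltale of a telescoping partial-fraction sum.


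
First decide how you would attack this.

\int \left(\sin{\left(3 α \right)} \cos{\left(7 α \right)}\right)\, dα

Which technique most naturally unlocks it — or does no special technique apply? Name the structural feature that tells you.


Verdict: a trigonometric identity — two different frequencies multiply in \sin{\left(3 α \right)} \cos{\left(7 α \right)}; the product-to-sum formula separates them.


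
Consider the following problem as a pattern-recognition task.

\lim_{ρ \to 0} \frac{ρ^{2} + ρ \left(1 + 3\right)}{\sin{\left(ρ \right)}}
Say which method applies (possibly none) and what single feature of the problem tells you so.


Diagnosis: l'Hôpital's rule (0/0) — both numerator and denominator vanish at 0: the genuine 0/0 indeterminate that l'Hôpital exists for. One could equally expand both pieces locally and compare leading terms; the rule does that in one stroke.


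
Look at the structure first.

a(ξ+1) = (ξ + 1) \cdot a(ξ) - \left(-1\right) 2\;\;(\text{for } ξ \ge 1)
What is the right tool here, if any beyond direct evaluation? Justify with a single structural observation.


Verdict: a summation factor — first-order linear but the coefficient ξ + 1 moves with the index — divide by the cumulative product and telescope.


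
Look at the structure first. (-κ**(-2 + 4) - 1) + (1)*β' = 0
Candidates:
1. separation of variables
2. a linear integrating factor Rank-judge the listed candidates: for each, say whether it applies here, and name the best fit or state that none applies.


Technique: no special technique — the slope is a function of κ alone, so integrate both sides directly.
- separation of variables: separation is only trivially available — with the unknown absent from the slope this is a direct integration, not a separation problem.
- a linear integrating factor — with the unknown absent the integrating factor is a formality; direct integration is the working structure.


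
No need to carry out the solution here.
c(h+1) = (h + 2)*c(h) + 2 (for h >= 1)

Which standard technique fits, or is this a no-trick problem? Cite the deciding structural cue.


Verdict: a summation factor — one-term recursion with variable weight h + 2 is solved by product normalization, not by root-finding.


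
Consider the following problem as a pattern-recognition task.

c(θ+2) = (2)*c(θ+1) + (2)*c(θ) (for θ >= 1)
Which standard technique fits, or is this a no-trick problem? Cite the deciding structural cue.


Method: the characteristic-root method — every coefficient is a fixed number and the forcing is zero — substitute r^θ and read off the root equation.


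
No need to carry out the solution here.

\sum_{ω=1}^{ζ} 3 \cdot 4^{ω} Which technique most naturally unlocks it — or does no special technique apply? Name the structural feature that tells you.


Verdict: the geometric series formula — each summand is the previous one scaled by 4; that constant multiplier is itself the geometric structure.


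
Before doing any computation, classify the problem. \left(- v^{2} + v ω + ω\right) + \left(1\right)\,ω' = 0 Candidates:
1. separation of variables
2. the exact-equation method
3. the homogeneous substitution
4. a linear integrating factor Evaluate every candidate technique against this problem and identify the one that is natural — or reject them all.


Diagnosis: a linear integrating factor — the unknown enters only to the first power against a nonzero forcing term — the integrating-factor template applies directly.
- separation of variables — no algebra isolates the independent variable on one side and the unknown on the other.
- the exact-equation method: the mixed-partials test fails on this split — it is not an exact differential as presented.
- the homogeneous substitution — the ratio substitution does not collapse this equation.
- a linear integrating factor: yes, a natural case for it.


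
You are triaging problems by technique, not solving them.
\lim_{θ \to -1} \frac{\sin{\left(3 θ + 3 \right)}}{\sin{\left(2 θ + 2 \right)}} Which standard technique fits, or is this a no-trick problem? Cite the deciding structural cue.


Diagnosis: l'Hôpital's rule (0/0) — substituting -1 gives 0 over 0; differentiate top and bottom once and re-evaluate. The standard small-argument limits would also carry it; the rule is the systematic route.


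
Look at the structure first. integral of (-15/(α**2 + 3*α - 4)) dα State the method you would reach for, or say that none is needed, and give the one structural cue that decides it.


Verdict: partial fractions — with α**2 + 3*α - 4 factorable and the degree on top strictly smaller, simple-fraction decomposition is immediate.


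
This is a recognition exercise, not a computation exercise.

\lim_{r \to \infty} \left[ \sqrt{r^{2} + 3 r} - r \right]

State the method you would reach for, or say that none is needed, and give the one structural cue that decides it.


Diagnosis: conjugate multiplication — both pieces blow up but their difference is finite; the conjugate trick rationalizes \sqrt{r^{2} + 3 r} - r.


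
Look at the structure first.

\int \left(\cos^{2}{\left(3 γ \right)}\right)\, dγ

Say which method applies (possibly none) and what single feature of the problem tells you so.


Best approach: a trigonometric identity — \cos^{2}{\left(3 γ \right)} carries an even exponent — trade it for double-angle cosines before integrating.


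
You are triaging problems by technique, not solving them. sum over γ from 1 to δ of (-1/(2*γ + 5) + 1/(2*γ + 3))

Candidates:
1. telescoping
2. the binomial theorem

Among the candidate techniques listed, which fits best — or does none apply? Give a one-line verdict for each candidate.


Method: telescoping — a difference of consecutive values of one function (1/(2*γ + 3) at one index and the next) — telescoping by construction.
- telescoping — applicable, and directly so.
- the binomial theorem: no binomial coefficients pair up with complementary powers here.


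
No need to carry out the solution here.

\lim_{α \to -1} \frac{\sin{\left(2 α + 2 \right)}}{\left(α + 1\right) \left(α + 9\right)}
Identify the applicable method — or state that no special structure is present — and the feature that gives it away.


Verdict: l'Hôpital's rule (0/0) — the 0/0 form at -1 is the signature situation for l'Hôpital's rule. A local series expansion at the point resolves it as well; the rule is the packaged version of that step.


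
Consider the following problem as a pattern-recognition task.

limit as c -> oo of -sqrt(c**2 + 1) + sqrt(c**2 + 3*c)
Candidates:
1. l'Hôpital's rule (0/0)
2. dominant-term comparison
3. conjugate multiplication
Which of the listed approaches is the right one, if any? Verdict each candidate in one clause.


Method: conjugate multiplication — both pieces blow up but their difference is finite; the conjugate trick rationalizes sqrt(c**2 + 3*c) - sqrt(c**2 + 1).
- l'Hôpital's rule (0/0): no quotient structure at all: the clash is ∞ minus ∞, which rationalizing converts into a tractable ratio.
- dominant-term comparison: no ranking of term growth rates resolves the limit here.
- conjugate multiplication — applicable, and directly so.


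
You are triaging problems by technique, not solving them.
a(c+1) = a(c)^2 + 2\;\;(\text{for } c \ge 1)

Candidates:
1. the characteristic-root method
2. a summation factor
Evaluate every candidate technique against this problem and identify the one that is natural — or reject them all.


Best approach: no special technique — the recurrence is nonlinear in the sequence values; study it directly, no linear machinery applies.
- the characteristic-root method: nonlinearity rules out exponential-mode superposition from the start.
- a summation factor — no summation factor applies — the rule is not linear in the sequence values.


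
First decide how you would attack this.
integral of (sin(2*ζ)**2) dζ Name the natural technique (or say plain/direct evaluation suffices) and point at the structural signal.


Best approach: a trigonometric identity — reduce sin(2*ζ)**2 with the power-reduction formula and the integral becomes first-degree trigonometry.


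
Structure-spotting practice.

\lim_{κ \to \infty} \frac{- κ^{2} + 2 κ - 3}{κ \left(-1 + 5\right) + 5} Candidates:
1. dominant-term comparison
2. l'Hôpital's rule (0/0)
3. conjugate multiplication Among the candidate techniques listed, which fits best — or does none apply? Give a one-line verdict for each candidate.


Best approach: dominant-term comparison — at large κ only the top-degree terms survive; compare the leading terms and the limit falls out.
- dominant-term comparison: yes, a natural case for it.
- l'Hôpital's rule (0/0) — no 0/0 form appears: written as one quotient, top and bottom both grow without bound, and the ratio is decided by their leading terms.
- conjugate multiplication — multiplying by a conjugate would not remove any indeterminacy here.


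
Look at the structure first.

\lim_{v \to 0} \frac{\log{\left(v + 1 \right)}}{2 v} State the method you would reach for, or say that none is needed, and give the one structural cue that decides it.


Verdict: l'Hôpital's rule (0/0) — numerator and denominator both vanish at 0 — a genuine 0/0 form, which is exactly when l'Hôpital applies. A first-order expansion at the point is an equally standard path; the rule packages it.


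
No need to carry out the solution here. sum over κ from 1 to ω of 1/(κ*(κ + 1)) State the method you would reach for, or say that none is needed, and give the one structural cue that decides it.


Method: telescoping — poles of 1/(κ*(κ + 1)) differ by an integer, the telltale of a telescoping partial-fraction sum.


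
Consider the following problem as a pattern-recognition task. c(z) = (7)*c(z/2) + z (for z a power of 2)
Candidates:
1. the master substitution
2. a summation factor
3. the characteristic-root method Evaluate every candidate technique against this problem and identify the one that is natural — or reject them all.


Method: the master substitution — index division is the fingerprint: z/2 in the recursive call means substitute z = 2^m.
- the master substitution — yes — fits the structure here.
- a summation factor: a divided-index call is outside the fixed-shift first-order family a summation factor normalizes.
- the characteristic-root method — the recursion divides its index rather than shifting it — outside the constant-shift family the root method covers.


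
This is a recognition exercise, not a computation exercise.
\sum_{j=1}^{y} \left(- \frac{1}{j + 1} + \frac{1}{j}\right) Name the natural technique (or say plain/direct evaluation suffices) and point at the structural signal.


Method: telescoping — difference-of-shifts structure (each term adds \frac{1}{j}, then subtracts its one-index-advanced value, which the following term adds back) leaves only the first and last pieces standing.


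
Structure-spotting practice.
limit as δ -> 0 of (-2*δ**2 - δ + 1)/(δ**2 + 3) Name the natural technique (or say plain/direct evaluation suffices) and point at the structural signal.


Method: no special technique — no zero denominators, no indeterminate clash at 0 — substitute and read off the value.


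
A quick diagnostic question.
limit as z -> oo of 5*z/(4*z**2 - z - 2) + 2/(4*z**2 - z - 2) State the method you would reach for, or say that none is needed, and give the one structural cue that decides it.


Diagnosis: dominant-term comparison — at large z only the top-degree terms survive; compare the leading terms and the limit falls out. l'Hôpital's at-infinity variant applies to the expression viewed as a single quotient; the leading-term comparison is the direct route.


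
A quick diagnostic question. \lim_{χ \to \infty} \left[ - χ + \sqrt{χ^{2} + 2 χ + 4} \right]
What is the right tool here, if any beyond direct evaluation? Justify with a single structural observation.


Diagnosis: conjugate multiplication — this difference gives up after one conjugate multiplication — the radical structure cancels against its conjugate.


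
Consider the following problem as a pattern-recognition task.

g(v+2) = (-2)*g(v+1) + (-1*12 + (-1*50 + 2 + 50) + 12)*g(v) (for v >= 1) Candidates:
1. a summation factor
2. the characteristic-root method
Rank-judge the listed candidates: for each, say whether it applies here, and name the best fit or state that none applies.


Technique: the characteristic-root method — this is the constant-coefficient homogeneous case — the whole solution in v reduces to a polynomial's roots.
- a summation factor: a summation factor telescopes one-step recursions; this one carries higher-order memory.
- the characteristic-root method: applicable, and directly so.


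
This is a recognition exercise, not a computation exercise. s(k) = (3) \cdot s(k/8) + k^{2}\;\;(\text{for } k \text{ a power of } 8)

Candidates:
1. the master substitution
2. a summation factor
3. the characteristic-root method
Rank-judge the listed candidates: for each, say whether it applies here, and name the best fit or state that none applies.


Method: the master substitution — the argument shrinks by the factor 8, so measure the index on a logarithmic scale and the recursion becomes a shift.
- the master substitution: yes, a natural case for it.
- a summation factor: a divided-index call is outside the fixed-shift first-order family a summation factor normalizes.
- the characteristic-root method: the recursion divides its index rather than shifting it — outside the constant-shift family the root method covers.


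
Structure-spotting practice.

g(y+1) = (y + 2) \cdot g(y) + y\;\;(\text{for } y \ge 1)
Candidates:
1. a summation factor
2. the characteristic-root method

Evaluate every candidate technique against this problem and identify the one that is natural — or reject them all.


Verdict: a summation factor — first-order linear but the coefficient y + 2 moves with the index — divide by the cumulative product and telescope.
- a summation factor — applicable, and directly so.
- the characteristic-root method: the coefficients change with the index, which the root method cannot absorb.


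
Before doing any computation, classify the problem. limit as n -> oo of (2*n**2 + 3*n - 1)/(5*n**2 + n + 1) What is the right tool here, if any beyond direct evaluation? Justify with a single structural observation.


Verdict: dominant-term comparison — as n grows, only the highest-degree terms matter — compare leading terms and read the limit off. l'Hôpital's at-infinity variant applies to the expression viewed as a single quotient; the leading-term comparison is the direct route.


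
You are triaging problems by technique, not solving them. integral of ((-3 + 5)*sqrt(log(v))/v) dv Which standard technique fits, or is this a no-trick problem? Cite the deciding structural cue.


Best approach: u-substitution — everything non-trivial happens through the inner expression log(v), and its derivative accounts for the remaining factor up to a constant, so set u = log(v).


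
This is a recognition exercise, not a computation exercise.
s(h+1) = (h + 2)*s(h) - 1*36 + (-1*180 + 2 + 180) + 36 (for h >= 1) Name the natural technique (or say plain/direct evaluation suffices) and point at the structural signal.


Verdict: a summation factor — first-order, linear, moving coefficient h + 2: the discrete analogue of an integrating factor handles it.


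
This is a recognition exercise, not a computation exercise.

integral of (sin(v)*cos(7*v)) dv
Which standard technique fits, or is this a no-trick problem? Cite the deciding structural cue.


Best approach: a trigonometric identity — sin(v)*cos(7*v) mixes two frequencies; the product-to-sum identity splits it into single-frequency sinusoids.


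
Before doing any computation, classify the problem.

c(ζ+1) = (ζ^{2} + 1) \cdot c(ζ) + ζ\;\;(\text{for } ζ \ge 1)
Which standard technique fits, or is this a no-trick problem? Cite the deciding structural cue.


Method: a summation factor — one step of memory with a weight ζ^{2} + 1 that changes as the index grows — the summation-factor construction is built for this.


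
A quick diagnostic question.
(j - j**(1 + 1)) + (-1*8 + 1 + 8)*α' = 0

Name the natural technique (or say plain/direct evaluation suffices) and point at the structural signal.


Diagnosis: no special technique — with α absent the equation is not coupled at all: direct integration in j.


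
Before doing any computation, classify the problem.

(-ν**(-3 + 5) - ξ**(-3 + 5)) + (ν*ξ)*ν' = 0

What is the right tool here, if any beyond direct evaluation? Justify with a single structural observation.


Diagnosis: the homogeneous substitution — the slope's numerator and denominator share total degree; set v = ν/ξ and the equation drops to separable form. This doubles as a Bernoulli equation in the unknown as written; the homogeneous route needs no setup at all.


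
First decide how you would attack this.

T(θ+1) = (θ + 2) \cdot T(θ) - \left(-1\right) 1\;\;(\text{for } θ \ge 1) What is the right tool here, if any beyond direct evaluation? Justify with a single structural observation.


Technique: a summation factor — because the multiplier θ + 2 is index-dependent, divide through by its running product and sum the resulting differences.


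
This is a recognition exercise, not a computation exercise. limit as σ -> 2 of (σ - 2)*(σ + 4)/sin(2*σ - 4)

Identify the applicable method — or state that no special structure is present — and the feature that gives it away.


Verdict: l'Hôpital's rule (0/0) — plug in 2: top and bottom both hit zero, so differentiate each and retry. Known elementary limits would finish this too — the rule just bypasses the case analysis.


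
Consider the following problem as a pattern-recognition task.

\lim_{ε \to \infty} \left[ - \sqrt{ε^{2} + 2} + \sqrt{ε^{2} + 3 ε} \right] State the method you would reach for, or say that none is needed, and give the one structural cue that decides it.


Best approach: conjugate multiplication — turning the difference into a conjugate-rationalized ratio makes the limit readable.


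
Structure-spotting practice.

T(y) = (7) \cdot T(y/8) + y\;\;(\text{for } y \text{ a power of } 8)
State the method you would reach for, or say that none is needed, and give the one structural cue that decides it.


Diagnosis: the master substitution — the argument shrinks by the factor 8, so measure the index on a logarithmic scale and the recursion becomes a shift.


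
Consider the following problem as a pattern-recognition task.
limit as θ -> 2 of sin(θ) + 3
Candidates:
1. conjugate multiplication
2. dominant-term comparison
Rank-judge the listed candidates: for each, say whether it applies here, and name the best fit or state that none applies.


Diagnosis: no special technique — the expression is continuous at the evaluation point — substitute directly; no indeterminate form appears.
- conjugate multiplication — there are no radicals in tension whose conjugate would simplify matters.
- dominant-term comparison — no dominant power emerges to decide the limit by degree comparison.


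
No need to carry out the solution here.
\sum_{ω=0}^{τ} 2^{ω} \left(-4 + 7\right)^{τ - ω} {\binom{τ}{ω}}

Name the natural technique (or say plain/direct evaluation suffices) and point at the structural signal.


Method: the binomial theorem — terms weighting {\binom{τ}{ω}} against matched powers of 2 and (-4 + 7) reassemble into (2 + (-4 + 7))^τ by the binomial theorem.


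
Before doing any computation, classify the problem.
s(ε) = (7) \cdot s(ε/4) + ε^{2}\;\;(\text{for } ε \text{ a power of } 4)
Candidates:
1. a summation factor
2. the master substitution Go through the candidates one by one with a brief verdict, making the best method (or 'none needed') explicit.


Verdict: the master substitution — treat m = log base 4 of ε as the new clock: one recursion step advances m by one while ε scales by 4.
- a summation factor: the recursion divides its index rather than shifting it — there is no previous-term chain for a summation factor to telescope.
- the master substitution: applies; the problem has the shape this method handles.


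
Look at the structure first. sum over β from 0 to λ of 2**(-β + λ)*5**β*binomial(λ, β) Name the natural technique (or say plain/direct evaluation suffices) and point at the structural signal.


Best approach: the binomial theorem — terms weighting binomial(λ, β) against matched powers of 5 and 2 reassemble into (5 + 2)^λ by the binomial theorem.


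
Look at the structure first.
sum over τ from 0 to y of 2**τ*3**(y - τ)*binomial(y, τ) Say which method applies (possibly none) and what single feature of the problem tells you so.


Best approach: the binomial theorem — binomial coefficients against complementary powers of 2 and 3: recognize the binomial expansion and resum.


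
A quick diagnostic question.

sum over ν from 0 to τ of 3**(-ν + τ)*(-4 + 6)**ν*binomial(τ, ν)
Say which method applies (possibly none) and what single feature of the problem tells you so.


Method: the binomial theorem — the binomial coefficients weight matched powers of (-4 + 6) and 3, which is exactly the expansion of a binomial power.


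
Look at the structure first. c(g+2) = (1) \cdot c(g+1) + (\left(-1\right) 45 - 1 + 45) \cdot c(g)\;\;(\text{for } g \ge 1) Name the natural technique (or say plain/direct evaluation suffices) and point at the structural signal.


Technique: the characteristic-root method — shift-invariance with fixed coefficients calls for exponential trials; the characteristic polynomial finds every r^g.


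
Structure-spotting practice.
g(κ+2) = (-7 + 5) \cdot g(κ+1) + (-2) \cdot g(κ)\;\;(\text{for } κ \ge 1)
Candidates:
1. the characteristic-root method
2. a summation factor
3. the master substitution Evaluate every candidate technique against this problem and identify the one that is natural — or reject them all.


Best approach: the characteristic-root method — the recurrence treats every index alike (constant coefficients, no forcing) — precisely the regime where r^κ trials close it.
- the characteristic-root method: applies; the problem has the shape this method handles.
- a summation factor — a summation factor telescopes one-step recursions; this one carries higher-order memory.
- the master substitution: there is no divide-the-index recursive argument.


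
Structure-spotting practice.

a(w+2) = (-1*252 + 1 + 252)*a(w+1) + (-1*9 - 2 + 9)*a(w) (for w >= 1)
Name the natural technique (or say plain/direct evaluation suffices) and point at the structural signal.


Verdict: the characteristic-root method — this is the constant-coefficient homogeneous case — the whole solution in w reduces to a polynomial's roots.


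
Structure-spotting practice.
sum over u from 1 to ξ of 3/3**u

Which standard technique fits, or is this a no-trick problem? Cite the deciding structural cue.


Verdict: the geometric series formula — consecutive terms stand in a fixed index-free ratio — the geometric sum formula closes it.


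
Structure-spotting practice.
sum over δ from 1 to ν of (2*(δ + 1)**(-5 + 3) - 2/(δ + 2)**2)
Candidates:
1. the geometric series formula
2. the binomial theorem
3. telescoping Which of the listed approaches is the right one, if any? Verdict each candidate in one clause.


Diagnosis: telescoping — consecutive terms evaluate one function at adjacent indices (2*(δ + 1)**(-5 + 3) is its current value): one term's tail is the next term's head, so the chain collapses.
- the geometric series formula: no single multiplier carries one term to the next throughout the sum.
- the binomial theorem: no binomial coefficients pair up with complementary powers here.
- telescoping: applicable, and directly so.


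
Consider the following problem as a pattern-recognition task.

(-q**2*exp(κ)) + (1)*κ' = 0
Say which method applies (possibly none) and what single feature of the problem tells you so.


Method: separation of variables — the derivative equals a pure function of q (namely q**2) times a pure function of κ (namely exp(κ)); divide and integrate each side.


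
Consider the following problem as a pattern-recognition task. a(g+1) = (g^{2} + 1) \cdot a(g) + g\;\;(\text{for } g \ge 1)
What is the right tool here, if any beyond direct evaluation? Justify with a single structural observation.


Diagnosis: a summation factor — it is first-order linear but the coefficient g^{2} + 1 depends on the index, so multiply through by a summation factor to telescope it.


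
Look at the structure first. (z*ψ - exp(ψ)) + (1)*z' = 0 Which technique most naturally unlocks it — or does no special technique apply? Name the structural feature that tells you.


Best approach: a linear integrating factor — the equation is linear in z with coefficient ψ; multiplying by the integrating factor exp(∫ψ) makes the left side a perfect derivative.


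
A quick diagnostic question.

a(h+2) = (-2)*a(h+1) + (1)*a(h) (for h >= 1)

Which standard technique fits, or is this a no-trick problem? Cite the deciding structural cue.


Best approach: the characteristic-root method — the recurrence treats every index alike (constant coefficients, no forcing) — precisely the regime where r^h trials close it.


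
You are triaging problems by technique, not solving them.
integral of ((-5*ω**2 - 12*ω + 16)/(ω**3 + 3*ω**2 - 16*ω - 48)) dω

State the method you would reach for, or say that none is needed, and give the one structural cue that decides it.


Verdict: partial fractions — the integrand is a proper rational function and its denominator ω**3 + 3*ω**2 - 16*ω - 48 factors into distinct pieces, so it splits into simple fractions.


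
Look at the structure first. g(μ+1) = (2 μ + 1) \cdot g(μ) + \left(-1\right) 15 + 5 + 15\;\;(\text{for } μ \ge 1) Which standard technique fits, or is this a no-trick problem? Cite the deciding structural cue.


Method: a summation factor — it is first-order linear but the coefficient 2 μ + 1 depends on the index, so multiply through by a summation factor to telescope it.


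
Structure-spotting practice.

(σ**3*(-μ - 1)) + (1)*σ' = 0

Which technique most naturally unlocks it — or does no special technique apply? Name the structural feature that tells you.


Technique: separation of variables — one side of the product carries the independent variable, the other the unknown — the textbook separation shape.


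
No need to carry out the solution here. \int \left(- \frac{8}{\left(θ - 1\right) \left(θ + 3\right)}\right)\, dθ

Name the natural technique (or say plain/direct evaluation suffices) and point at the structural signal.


Technique: partial fractions — a proper rational integrand whose denominator splits into simpler factors — decompose into partial fractions first.


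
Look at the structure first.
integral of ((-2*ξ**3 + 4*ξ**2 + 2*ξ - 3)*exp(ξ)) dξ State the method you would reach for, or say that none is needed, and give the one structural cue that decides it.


Technique: integration by parts — the integrand splits as -2*ξ**3 + 4*ξ**2 + 2*ξ - 3 times exp(ξ) — repeatedly differentiating the polynomial part kills it, which is the parts ladder.


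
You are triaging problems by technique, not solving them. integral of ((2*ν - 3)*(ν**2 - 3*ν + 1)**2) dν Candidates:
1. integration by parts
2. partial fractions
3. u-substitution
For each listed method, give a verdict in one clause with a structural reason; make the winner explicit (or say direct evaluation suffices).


Method: u-substitution — the only nontrivial dependence routes through ν**2 - 3*ν + 1, whose derivative supplies the leftover factor up to a constant multiple — u = ν**2 - 3*ν + 1 flattens it. A patient expand-and-integrate also lands it; recognizing the inner expression is the shortcut.
- integration by parts: splitting off a factor buys nothing — the integrand integrates directly without parts.
- partial fractions — the expression is not a ratio of polynomials that decomposes further.
- u-substitution — yes — fits the structure here.


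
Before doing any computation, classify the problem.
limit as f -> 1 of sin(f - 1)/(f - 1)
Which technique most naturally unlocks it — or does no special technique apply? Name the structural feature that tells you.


Method: l'Hôpital's rule (0/0) — both numerator and denominator vanish at 1: the genuine 0/0 indeterminate that l'Hôpital exists for. Known elementary limits would finish this too — the rule just bypasses the case analysis.


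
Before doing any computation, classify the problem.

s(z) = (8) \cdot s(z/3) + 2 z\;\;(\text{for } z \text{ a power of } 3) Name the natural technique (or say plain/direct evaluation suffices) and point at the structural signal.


Technique: the master substitution — the argument shrinks by the factor 3, so measure the index on a logarithmic scale and the recursion becomes a shift.


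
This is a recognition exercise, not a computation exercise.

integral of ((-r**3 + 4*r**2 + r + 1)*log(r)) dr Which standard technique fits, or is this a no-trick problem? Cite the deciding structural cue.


Diagnosis: integration by parts — the logarithm log(r) wants to be differentiated, not integrated; parts makes that legal.


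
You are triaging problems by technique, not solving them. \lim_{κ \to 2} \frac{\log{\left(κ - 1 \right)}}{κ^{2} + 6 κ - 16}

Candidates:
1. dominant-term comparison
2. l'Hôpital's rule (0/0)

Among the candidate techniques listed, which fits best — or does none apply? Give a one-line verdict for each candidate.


Diagnosis: l'Hôpital's rule (0/0) — numerator and denominator both vanish at 2 — a genuine 0/0 form, which is exactly when l'Hôpital applies. A local series expansion at the point resolves it as well; the rule is the packaged version of that step.
- dominant-term comparison: no ranking of term growth rates resolves the limit here.
- l'Hôpital's rule (0/0): applicable, and directly so.
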